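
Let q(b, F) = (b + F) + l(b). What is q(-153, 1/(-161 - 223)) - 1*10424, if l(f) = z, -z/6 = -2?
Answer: -4056961/384 ≈ -10565.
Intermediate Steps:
z = 12 (z = -6*(-2) = 12)
l(f) = 12
q(b, F) = 12 + F + b (q(b, F) = (b + F) + 12 = (F + b) + 12 = 12 + F + b)
q(-153, 1/(-161 - 223)) - 1*10424 = (12 + 1/(-161 - 223) - 153) - 1*10424 = (12 + 1/(-384) - 153) - 10424 = (12 - 1/384 - 153) - 10424 = -54145/384 - 10424 = -4056961/384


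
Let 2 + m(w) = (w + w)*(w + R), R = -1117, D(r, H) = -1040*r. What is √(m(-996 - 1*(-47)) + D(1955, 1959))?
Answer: √1888066 ≈ 1374.1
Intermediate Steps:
m(w) = -2 + 2*w*(-1117 + w) (m(w) = -2 + (w + w)*(w - 1117) = -2 + (2*w)*(-1117 + w) = -2 + 2*w*(-1117 + w))
√(m(-996 - 1*(-47)) + D(1955, 1959)) = √((-2 - 2234*(-996 - 1*(-47)) + 2*(-996 - 1*(-47))²) - 1040*1955) = √((-2 - 2234*(-996 + 47) + 2*(-996 + 47)²) - 2033200) = √((-2 - 2234*(-949) + 2*(-949)²) - 2033200) = √((-2 + 2120066 + 2*900601) - 2033200) = √((-2 + 2120066 + 1801202) - 2033200) = √(3921266 - 2033200) = √1888066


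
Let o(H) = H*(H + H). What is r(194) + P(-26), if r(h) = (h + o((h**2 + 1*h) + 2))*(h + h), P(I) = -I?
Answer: 1110658009122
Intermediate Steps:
o(H) = 2*H**2 (o(H) = H*(2*H) = 2*H**2)
r(h) = 2*h*(h + 2*(2 + h + h**2)**2) (r(h) = (h + 2*((h**2 + 1*h) + 2)**2)*(h + h) = (h + 2*((h**2 + h) + 2)**2)*(2*h) = (h + 2*((h + h**2) + 2)**2)*(2*h) = (h + 2*(2 + h + h**2)**2)*(2*h) = 2*h*(h + 2*(2 + h + h**2)**2))
r(194) + P(-26) = 2*194*(194 + 2*(2 + 194 + 194**2)**2) - 1*(-26) = 2*194*(194 + 2*(2 + 194 + 37636)**2) + 26 = 2*194*(194 + 2*37832**2) + 26 = 2*194*(194 + 2*1431260224) + 26 = 2*194*(194 + 2862520448) + 26 = 2*194*2862520642 + 26 = 1110658009096 + 26 = 1110658009122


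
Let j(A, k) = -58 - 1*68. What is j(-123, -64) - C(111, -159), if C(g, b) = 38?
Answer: -164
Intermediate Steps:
j(A, k) = -126 (j(A, k) = -58 - 68 = -126)
j(-123, -64) - C(111, -159) = -126 - 1*38 = -126 - 38 = -164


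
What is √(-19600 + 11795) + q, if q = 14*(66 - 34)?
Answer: 448 + I*√7805 ≈ 448.0 + 88.346*I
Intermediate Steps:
q = 448 (q = 14*32 = 448)
√(-19600 + 11795) + q = √(-19600 + 11795) + 448 = √(-7805) + 448 = I*√7805 + 448 = 448 + I*√7805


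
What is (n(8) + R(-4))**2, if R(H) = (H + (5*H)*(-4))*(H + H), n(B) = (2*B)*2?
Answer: 331776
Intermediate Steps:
n(B) = 4*B
R(H) = -38*H**2 (R(H) = (H - 20*H)*(2*H) = (-19*H)*(2*H) = -38*H**2)
(n(8) + R(-4))**2 = (4*8 - 38*(-4)**2)**2 = (32 - 38*16)**2 = (32 - 608)**2 = (-576)**2 = 331776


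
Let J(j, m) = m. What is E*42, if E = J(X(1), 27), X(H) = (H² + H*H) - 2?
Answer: 1134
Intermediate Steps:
X(H) = -2 + 2*H² (X(H) = (H² + H²) - 2 = 2*H² - 2 = -2 + 2*H²)
E = 27
E*42 = 27*42 = 1134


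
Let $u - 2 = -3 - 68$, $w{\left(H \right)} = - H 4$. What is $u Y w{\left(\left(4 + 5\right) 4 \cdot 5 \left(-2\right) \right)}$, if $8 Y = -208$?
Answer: $2583360$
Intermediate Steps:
$w{\left(H \right)} = - 4 H$
$u = -69$ ($u = 2 - 71 = -69$)
$Y = -26$ ($Y = \frac{1}{8} \left(-208\right) = -26$)
$u Y w{\left(\left(4 + 5\right) 4 \cdot 5 \left(-2\right) \right)} = \left(-69\right) \left(-26\right) \left(- 4 \left(4 + 5\right) 4 \cdot 5 \left(-2\right)\right) = 1794 \left(- 4 \cdot 9 \cdot 20 \left(-2\right)\right) = 1794 \left(- 4 \cdot 9 \left(-40\right)\right) = 1794 \left(\left(-4\right) \left(-360\right)\right) = 1794 \cdot 1440 = 2583360$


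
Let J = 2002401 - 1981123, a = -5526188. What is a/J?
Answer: -2763094/10639 ≈ -259.71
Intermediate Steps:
J = 21278
a/J = -5526188/21278 = -5526188*1/21278 = -2763094/10639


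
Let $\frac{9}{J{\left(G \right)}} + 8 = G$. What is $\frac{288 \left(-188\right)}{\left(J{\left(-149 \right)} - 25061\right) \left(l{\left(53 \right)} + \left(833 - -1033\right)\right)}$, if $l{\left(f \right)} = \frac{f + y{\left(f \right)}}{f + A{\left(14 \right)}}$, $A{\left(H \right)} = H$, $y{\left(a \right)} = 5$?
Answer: $\frac{35596296}{30758626055} \approx 0.0011573$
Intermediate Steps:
$J{\left(G \right)} = \frac{9}{-8 + G}$
$l{\left(f \right)} = \frac{5 + f}{14 + f}$ ($l{\left(f \right)} = \frac{f + 5}{f + 14} = \frac{5 + f}{14 + f}$)
$\frac{288 \left(-188\right)}{\left(J{\left(-149 \right)} - 25061\right) \left(l{\left(53 \right)} + \left(833 - -1033\right)\right)} = \frac{288 \left(-188\right)}{\left(\frac{9}{-8 - 149} - 25061\right) \left(\frac{5 + 53}{14 + 53} + \left(833 - -1033\right)\right)} = - \frac{54144}{\left(\frac{9}{-157} - 25061\right) \left(\frac{1}{67} \cdot 58 + \left(833 + 1033\right)\right)} = - \frac{54144}{\left(9 \left(- \frac{1}{157}\right) - 25061\right) \left(\frac{1}{67} \cdot 58 + 1866\right)} = - \frac{54144}{\left(- \frac{9}{157} - 25061\right) \left(\frac{58}{67} + 1866\right)} = - \frac{54144}{\left(- \frac{3934586}{157}\right) \frac{125080}{67}} = - \frac{54144}{- \frac{492138016880}{10519}} = \left(-54144\right) \left(- \frac{10519}{492138016880}\right) = \frac{35596296}{30758626055}$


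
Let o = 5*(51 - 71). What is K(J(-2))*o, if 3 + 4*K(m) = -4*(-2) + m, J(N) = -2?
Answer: -75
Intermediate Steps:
K(m) = 5/4 + m/4 (K(m) = -¾ + (-4*(-2) + m)/4 = -¾ + (8 + m)/4 = -¾ + (2 + m/4) = 5/4 + m/4)
o = -100 (o = 5*(-20) = -100)
K(J(-2))*o = (5/4 + (¼)*(-2))*(-100) = (5/4 - ½)*(-100) = (¾)*(-100) = -75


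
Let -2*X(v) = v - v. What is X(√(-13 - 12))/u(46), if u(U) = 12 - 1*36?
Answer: 0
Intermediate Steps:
u(U) = -24 (u(U) = 12 - 36 = -24)
X(v) = 0 (X(v) = -(v - v)/2 = -½*0 = 0)
X(√(-13 - 12))/u(46) = 0/(-24) = 0*(-1/24) = 0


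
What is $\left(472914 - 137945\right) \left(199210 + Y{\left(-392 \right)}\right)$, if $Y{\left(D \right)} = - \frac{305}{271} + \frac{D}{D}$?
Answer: $\frac{18083594897844}{271} \approx 6.6729 \cdot 10^{10}$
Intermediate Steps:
$Y{\left(D \right)} = - \frac{34}{271}$ ($Y{\left(D \right)} = \left(-305\right) \frac{1}{271} + 1 = - \frac{305}{271} + 1 = - \frac{34}{271}$)
$\left(472914 - 137945\right) \left(199210 + Y{\left(-392 \right)}\right) = \left(472914 - 137945\right) \left(199210 - \frac{34}{271}\right) = 334969 \cdot \frac{53985876}{271} = \frac{18083594897844}{271}$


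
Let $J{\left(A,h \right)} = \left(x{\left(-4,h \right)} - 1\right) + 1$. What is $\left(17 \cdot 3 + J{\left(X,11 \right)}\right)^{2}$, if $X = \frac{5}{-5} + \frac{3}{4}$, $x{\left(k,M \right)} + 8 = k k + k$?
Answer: $3025$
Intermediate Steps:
$x{\left(k,M \right)} = -8 + k + k^{2}$ ($x{\left(k,M \right)} = -8 + \left(k k + k\right) = -8 + \left(k^{2} + k\right) = -8 + \left(k + k^{2}\right) = -8 + k + k^{2}$)
$X = - \frac{1}{4}$ ($X = 5 \left(- \frac{1}{5}\right) + 3 \cdot \frac{1}{4} = -1 + \frac{3}{4} = - \frac{1}{4} \approx -0.25$)
$J{\left(A,h \right)} = 4$ ($J{\left(A,h \right)} = \left(\left(-8 - 4 + \left(-4\right)^{2}\right) - 1\right) + 1 = \left(\left(-8 - 4 + 16\right) - 1\right) + 1 = \left(4 - 1\right) + 1 = 3 + 1 = 4$)
$\left(17 \cdot 3 + J{\left(X,11 \right)}\right)^{2} = \left(17 \cdot 3 + 4\right)^{2} = \left(51 + 4\right)^{2} = 55^{2} = 3025$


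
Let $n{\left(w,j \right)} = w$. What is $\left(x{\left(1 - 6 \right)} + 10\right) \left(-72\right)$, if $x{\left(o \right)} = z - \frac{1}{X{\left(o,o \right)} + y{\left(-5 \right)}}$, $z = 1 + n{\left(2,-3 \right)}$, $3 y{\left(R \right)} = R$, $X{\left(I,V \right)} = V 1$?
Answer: $- \frac{4734}{5} \approx -946.8$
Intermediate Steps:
$X{\left(I,V \right)} = V$
$y{\left(R \right)} = \frac{R}{3}$
$z = 3$ ($z = 1 + 2 = 3$)
$x{\left(o \right)} = 3 - \frac{1}{- \frac{5}{3} + o}$ ($x{\left(o \right)} = 3 - \frac{1}{o + \frac{1}{3} \left(-5\right)} = 3 - \frac{1}{o - \frac{5}{3}} = 3 - \frac{1}{- \frac{5}{3} + o}$)
$\left(x{\left(1 - 6 \right)} + 10\right) \left(-72\right) = \left(\frac{9 \left(-2 + \left(1 - 6\right)\right)}{-5 + 3 \left(1 - 6\right)} + 10\right) \left(-72\right) = \left(\frac{9 \left(-2 - 5\right)}{-5 + 3 \left(-5\right)} + 10\right) \left(-72\right) = \left(9 \frac{1}{-5 - 15} \left(-7\right) + 10\right) \left(-72\right) = \left(9 \frac{1}{-20} \left(-7\right) + 10\right) \left(-72\right) = \left(9 \left(- \frac{1}{20}\right) \left(-7\right) + 10\right) \left(-72\right) = \left(\frac{63}{20} + 10\right) \left(-72\right) = \frac{263}{20} \left(-72\right) = - \frac{4734}{5}$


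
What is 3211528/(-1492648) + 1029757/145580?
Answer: 133691310037/27162461980 ≈ 4.9219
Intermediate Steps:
3211528/(-1492648) + 1029757/145580 = 3211528*(-1/1492648) + 1029757*(1/145580) = -401441/186581 + 1029757/145580 = 133691310037/27162461980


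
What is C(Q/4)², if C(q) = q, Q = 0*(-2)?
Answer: 0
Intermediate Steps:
Q = 0
C(Q/4)² = (0/4)² = ((¼)*0)² = 0² = 0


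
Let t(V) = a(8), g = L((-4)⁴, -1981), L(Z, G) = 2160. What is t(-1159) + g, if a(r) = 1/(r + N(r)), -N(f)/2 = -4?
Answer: 34561/16 ≈ 2160.1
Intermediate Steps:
N(f) = 8 (N(f) = -2*(-4) = 8)
g = 2160
a(r) = 1/(8 + r) (a(r) = 1/(r + 8) = 1/(8 + r))
t(V) = 1/16 (t(V) = 1/(8 + 8) = 1/16)
t(-1159) + g = 1/16 + 2160 = 34561/16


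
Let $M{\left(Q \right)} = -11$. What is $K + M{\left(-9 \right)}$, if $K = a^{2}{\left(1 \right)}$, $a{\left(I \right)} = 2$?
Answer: $-7$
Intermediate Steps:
$K = 4$ ($K = 2^{2} = 4$)
$K + M{\left(-9 \right)} = 4 - 11 = -7$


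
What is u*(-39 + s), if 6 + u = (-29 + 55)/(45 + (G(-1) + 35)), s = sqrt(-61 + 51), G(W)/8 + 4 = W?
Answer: 4173/20 - 107*I*sqrt(10)/20 ≈ 208.65 - 16.918*I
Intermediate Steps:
G(W) = -32 + 8*W
s = I*sqrt(10) (s = sqrt(-10) = I*sqrt(10) ≈ 3.1623*I)
u = -107/20 (u = -6 + (-29 + 55)/(45 + ((-32 + 8*(-1)) + 35)) = -6 + 26/(45 + ((-32 - 8) + 35)) = -6 + 26/(45 + (-40 + 35)) = -6 + 26/(45 - 5) = -6 + 26/40 = -6 + 26*(1/40) = -6 + 13/20 = -107/20 ≈ -5.3500)
u*(-39 + s) = -107*(-39 + I*sqrt(10))/20 = 4173/20 - 107*I*sqrt(10)/20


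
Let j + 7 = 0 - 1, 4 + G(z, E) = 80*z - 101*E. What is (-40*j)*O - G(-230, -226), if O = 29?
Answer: 4858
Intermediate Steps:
G(z, E) = -4 - 101*E + 80*z (G(z, E) = -4 + (80*z - 101*E) = -4 + (-101*E + 80*z) = -4 - 101*E + 80*z)
j = -8 (j = -7 + (0 - 1) = -7 - 1 = -8)
(-40*j)*O - G(-230, -226) = -40*(-8)*29 - (-4 - 101*(-226) + 80*(-230)) = 320*29 - (-4 + 22826 - 18400) = 9280 - 1*4422 = 9280 - 4422 = 4858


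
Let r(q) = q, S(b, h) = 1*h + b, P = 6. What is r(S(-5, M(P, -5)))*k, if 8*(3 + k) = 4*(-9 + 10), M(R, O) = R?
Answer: -5/2 ≈ -2.5000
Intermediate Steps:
S(b, h) = b + h (S(b, h) = h + b = b + h)
k = -5/2 (k = -3 + (4*(-9 + 10))/8 = -3 + (4*1)/8 = -3 + (⅛)*4 = -3 + ½ = -5/2 ≈ -2.5000)
r(S(-5, M(P, -5)))*k = (-5 + 6)*(-5/2) = 1*(-5/2) = -5/2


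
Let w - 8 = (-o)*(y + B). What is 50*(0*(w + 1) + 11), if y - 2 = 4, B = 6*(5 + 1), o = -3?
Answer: 550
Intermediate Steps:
B = 36 (B = 6*6 = 36)
y = 6 (y = 2 + 4 = 6)
w = 134 (w = 8 + (-1*(-3))*(6 + 36) = 8 + 3*42 = 8 + 126 = 134)
50*(0*(w + 1) + 11) = 50*(0*(134 + 1) + 11) = 50*(0*135 + 11) = 50*(0 + 11) = 50*11 = 550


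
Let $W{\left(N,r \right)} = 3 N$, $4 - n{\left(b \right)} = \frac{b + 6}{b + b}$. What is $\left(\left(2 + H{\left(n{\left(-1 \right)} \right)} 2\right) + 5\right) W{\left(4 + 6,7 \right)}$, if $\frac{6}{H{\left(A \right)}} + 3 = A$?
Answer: $\frac{2190}{7} \approx 312.86$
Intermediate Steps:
$n{\left(b \right)} = 4 - \frac{6 + b}{2 b}$ ($n{\left(b \right)} = 4 - \frac{b + 6}{b + b} = 4 - \frac{6 + b}{2 b}$)
$H{\left(A \right)} = \frac{6}{-3 + A}$
$\left(\left(2 + H{\left(n{\left(-1 \right)} \right)} 2\right) + 5\right) W{\left(4 + 6,7 \right)} = \left(\left(2 + \frac{6}{-3 + \left(\frac{7}{2} - \frac{3}{-1}\right)} 2\right) + 5\right) 3 \left(4 + 6\right) = \left(\left(2 + \frac{6}{-3 + \left(\frac{7}{2} - -3\right)} 2\right) + 5\right) 3 \cdot 10 = \left(\left(2 + \frac{6}{-3 + \left(\frac{7}{2} + 3\right)} 2\right) + 5\right) 30 = \left(\left(2 + \frac{6}{-3 + \frac{13}{2}} \cdot 2\right) + 5\right) 30 = \left(\left(2 + \frac{6}{\frac{7}{2}} \cdot 2\right) + 5\right) 30 = \left(\left(2 + 6 \cdot \frac{2}{7} \cdot 2\right) + 5\right) 30 = \left(\left(2 + \frac{12}{7} \cdot 2\right) + 5\right) 30 = \left(\left(2 + \frac{24}{7}\right) + 5\right) 30 = \left(\frac{38}{7} + 5\right) 30 = \frac{73}{7} \cdot 30 = \frac{2190}{7}$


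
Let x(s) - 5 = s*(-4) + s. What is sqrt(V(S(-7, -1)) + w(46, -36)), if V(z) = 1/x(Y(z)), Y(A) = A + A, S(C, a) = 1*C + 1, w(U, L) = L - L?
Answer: sqrt(41)/41 ≈ 0.15617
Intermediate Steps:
w(U, L) = 0
S(C, a) = 1 + C (S(C, a) = C + 1 = 1 + C)
Y(A) = 2*A
x(s) = 5 - 3*s (x(s) = 5 + (s*(-4) + s) = 5 + (-4*s + s) = 5 - 3*s)
V(z) = 1/(5 - 6*z)
sqrt(V(S(-7, -1)) + w(46, -36)) = sqrt(-1/(-5 + 6*(1 - 7)) + 0) = sqrt(-1/(-5 + 6*(-6)) + 0) = sqrt(-1/(-5 - 36) + 0) = sqrt(-1/(-41) + 0) = sqrt(-1*(-1/41) + 0) = sqrt(1/41 + 0) = sqrt(1/41) = sqrt(41)/41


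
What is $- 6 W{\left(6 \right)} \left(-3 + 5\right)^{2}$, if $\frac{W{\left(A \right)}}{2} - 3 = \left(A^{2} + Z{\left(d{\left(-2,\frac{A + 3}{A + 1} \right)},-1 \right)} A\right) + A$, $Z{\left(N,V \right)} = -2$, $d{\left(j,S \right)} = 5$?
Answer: $-1584$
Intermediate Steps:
$W{\left(A \right)} = 6 - 2 A + 2 A^{2}$ ($W{\left(A \right)} = 6 + 2 \left(\left(A^{2} - 2 A\right) + A\right) = 6 + 2 \left(A^{2} - A\right) = 6 + \left(- 2 A + 2 A^{2}\right) = 6 - 2 A + 2 A^{2}$)
$- 6 W{\left(6 \right)} \left(-3 + 5\right)^{2} = - 6 \left(6 - 12 + 2 \cdot 6^{2}\right) \left(-3 + 5\right)^{2} = - 6 \left(6 - 12 + 2 \cdot 36\right) 2^{2} = - 6 \left(6 - 12 + 72\right) 4 = \left(-6\right) 66 \cdot 4 = \left(-396\right) 4 = -1584$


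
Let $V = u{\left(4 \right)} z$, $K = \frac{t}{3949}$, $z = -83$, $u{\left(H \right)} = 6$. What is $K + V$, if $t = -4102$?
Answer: $- \frac{1970704}{3949} \approx -499.04$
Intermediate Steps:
$K = - \frac{4102}{3949} \approx -1.0387$
$V = -498$ ($V = 6 \left(-83\right) = -498$)
$K + V = - \frac{4102}{3949} - 498 = - \frac{1970704}{3949}$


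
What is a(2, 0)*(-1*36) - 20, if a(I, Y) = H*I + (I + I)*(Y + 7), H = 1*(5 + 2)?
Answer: -1532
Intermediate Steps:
H = 7 (H = 1*7 = 7)
a(I, Y) = 7*I + 2*I*(7 + Y) (a(I, Y) = 7*I + (I + I)*(Y + 7) = 7*I + (2*I)*(7 + Y) = 7*I + 2*I*(7 + Y))
a(2, 0)*(-1*36) - 20 = (2*(21 + 2*0))*(-1*36) - 20 = (2*(21 + 0))*(-36) - 20 = (2*21)*(-36) - 20 = 42*(-36) - 20 = -1512 - 20 = -1532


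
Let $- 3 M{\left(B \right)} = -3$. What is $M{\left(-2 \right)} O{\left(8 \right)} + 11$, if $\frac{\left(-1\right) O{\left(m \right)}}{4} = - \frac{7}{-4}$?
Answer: $4$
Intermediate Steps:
$M{\left(B \right)} = 1$ ($M{\left(B \right)} = \left(- \frac{1}{3}\right) \left(-3\right) = 1$)
$O{\left(m \right)} = -7$ ($O{\left(m \right)} = - 4 \left(- \frac{7}{-4}\right) = - 4 \left(\left(-7\right) \left(- \frac{1}{4}\right)\right) = \left(-4\right) \frac{7}{4} = -7$)
$M{\left(-2 \right)} O{\left(8 \right)} + 11 = 1 \left(-7\right) + 11 = -7 + 11 = 4$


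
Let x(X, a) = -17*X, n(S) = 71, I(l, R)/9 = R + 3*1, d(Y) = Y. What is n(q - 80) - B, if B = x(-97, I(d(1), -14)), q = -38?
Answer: -1578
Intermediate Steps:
I(l, R) = 27 + 9*R (I(l, R) = 9*(R + 3*1) = 9*(R + 3) = 9*(3 + R) = 27 + 9*R)
B = 1649 (B = -17*(-97) = 1649)
n(q - 80) - B = 71 - 1*1649 = 71 - 1649 = -1578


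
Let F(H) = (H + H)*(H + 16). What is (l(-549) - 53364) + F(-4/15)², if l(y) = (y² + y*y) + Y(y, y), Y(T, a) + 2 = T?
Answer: 27790968919/50625 ≈ 5.4896e+5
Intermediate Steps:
F(H) = 2*H*(16 + H) (F(H) = (2*H)*(16 + H) = 2*H*(16 + H))
Y(T, a) = -2 + T
l(y) = -2 + y + 2*y² (l(y) = (y² + y*y) + (-2 + y) = (y² + y²) + (-2 + y) = 2*y² + (-2 + y) = -2 + y + 2*y²)
(l(-549) - 53364) + F(-4/15)² = ((-2 - 549 + 2*(-549)²) - 53364) + (2*(-4/15)*(16 - 4/15))² = ((-2 - 549 + 2*301401) - 53364) + (2*(-4*1/15)*(16 - 4*1/15))² = ((-2 - 549 + 602802) - 53364) + (2*(-4/15)*(16 - 4/15))² = (602251 - 53364) + (2*(-4/15)*(236/15))² = 548887 + (-1888/225)² = 548887 + 3564544/50625 = 27790968919/50625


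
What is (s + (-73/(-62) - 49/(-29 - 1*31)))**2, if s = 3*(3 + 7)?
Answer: 3541321081/3459600 ≈ 1023.6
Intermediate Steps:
s = 30 (s = 3*10 = 30)
(s + (-73/(-62) - 49/(-29 - 1*31)))**2 = (30 + (-73/(-62) - 49/(-29 - 1*31)))**2 = (30 + (-73*(-1/62) - 49/(-29 - 31)))**2 = (30 + (73/62 - 49/(-60)))**2 = (30 + (73/62 - 49*(-1/60)))**2 = (30 + (73/62 + 49/60))**2 = (30 + 3709/1860)**2 = (59509/1860)**2 = 3541321081/3459600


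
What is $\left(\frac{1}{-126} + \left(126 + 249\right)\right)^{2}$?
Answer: $\frac{2232468001}{15876} \approx 1.4062 \cdot 10^{5}$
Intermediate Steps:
$\left(\frac{1}{-126} + \left(126 + 249\right)\right)^{2} = \left(- \frac{1}{126} + 375\right)^{2} = \left(\frac{47249}{126}\right)^{2} = \frac{2232468001}{15876}$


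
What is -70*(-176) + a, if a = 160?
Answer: 12480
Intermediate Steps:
-70*(-176) + a = -70*(-176) + 160 = 12320 + 160 = 12480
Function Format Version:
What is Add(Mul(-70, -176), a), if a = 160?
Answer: 12480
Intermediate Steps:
Add(Mul(-70, -176), a) = Add(Mul(-70, -176), 160) = Add(12320, 160) = 12480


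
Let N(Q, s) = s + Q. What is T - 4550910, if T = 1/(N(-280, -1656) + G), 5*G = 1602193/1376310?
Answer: -60623029850263920/13321078607 ≈ -4.5509e+6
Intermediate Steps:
N(Q, s) = Q + s
G = 1602193/6881550 (G = (1602193/1376310)/5 = (1602193*(1/1376310))/5 = (⅕)*(1602193/1376310) = 1602193/6881550 ≈ 0.23282)
T = -6881550/13321078607 (T = 1/((-280 - 1656) + 1602193/6881550) = 1/(-1936 + 1602193/6881550) = 1/(-13321078607/6881550) = -6881550/13321078607 ≈ -0.00051659)
T - 4550910 = -6881550/13321078607 - 4550910 = -60623029850263920/13321078607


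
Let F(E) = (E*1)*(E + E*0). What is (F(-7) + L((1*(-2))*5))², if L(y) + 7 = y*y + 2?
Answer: 20736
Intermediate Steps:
F(E) = E² (F(E) = E*(E + 0) = E*E = E²)
L(y) = -5 + y² (L(y) = -7 + (y*y + 2) = -7 + (y² + 2) = -7 + (2 + y²) = -5 + y²)
(F(-7) + L((1*(-2))*5))² = ((-7)² + (-5 + ((1*(-2))*5)²))² = (49 + (-5 + (-2*5)²))² = (49 + (-5 + (-10)²))² = (49 + (-5 + 100))² = (49 + 95)² = 144² = 20736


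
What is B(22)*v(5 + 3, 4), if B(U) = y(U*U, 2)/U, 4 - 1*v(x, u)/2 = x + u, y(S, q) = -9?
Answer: 72/11 ≈ 6.5455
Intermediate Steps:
v(x, u) = 8 - 2*u - 2*x (v(x, u) = 8 - 2*(x + u) = 8 - 2*(u + x) = 8 + (-2*u - 2*x) = 8 - 2*u - 2*x)
B(U) = -9/U
B(22)*v(5 + 3, 4) = (-9/22)*(8 - 2*4 - 2*(5 + 3)) = (-9*1/22)*(8 - 8 - 2*8) = -9*(8 - 8 - 16)/22 = -9/22*(-16) = 72/11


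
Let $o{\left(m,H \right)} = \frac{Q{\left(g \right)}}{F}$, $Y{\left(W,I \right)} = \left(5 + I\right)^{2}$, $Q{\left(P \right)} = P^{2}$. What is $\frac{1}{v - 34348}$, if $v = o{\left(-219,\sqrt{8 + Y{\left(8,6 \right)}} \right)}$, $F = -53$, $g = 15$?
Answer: $- \frac{53}{1820669} \approx -2.911 \cdot 10^{-5}$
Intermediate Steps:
$o{\left(m,H \right)} = - \frac{225}{53}$ ($o{\left(m,H \right)} = \frac{15^{2}}{-53} = 225 \left(- \frac{1}{53}\right) = - \frac{225}{53}$)
$v = - \frac{225}{53} \approx -4.2453$
$\frac{1}{v - 34348} = \frac{1}{- \frac{225}{53} - 34348} = \frac{1}{- \frac{1820669}{53}} = - \frac{53}{1820669}$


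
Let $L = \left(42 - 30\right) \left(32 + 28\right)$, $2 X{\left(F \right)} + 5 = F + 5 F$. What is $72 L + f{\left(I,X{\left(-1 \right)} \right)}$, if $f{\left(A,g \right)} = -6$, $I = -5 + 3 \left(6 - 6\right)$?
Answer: $51834$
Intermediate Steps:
$X{\left(F \right)} = - \frac{5}{2} + 3 F$ ($X{\left(F \right)} = - \frac{5}{2} + \frac{F + 5 F}{2} = - \frac{5}{2} + \frac{6 F}{2} = - \frac{5}{2} + 3 F$)
$I = -5$ ($I = -5 + 3 \left(6 - 6\right) = -5 + 3 \cdot 0 = -5 + 0 = -5$)
$L = 720$ ($L = 12 \cdot 60 = 720$)
$72 L + f{\left(I,X{\left(-1 \right)} \right)} = 72 \cdot 720 - 6 = 51840 - 6 = 51834$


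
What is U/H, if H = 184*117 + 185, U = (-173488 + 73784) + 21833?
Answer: -77871/21713 ≈ -3.5864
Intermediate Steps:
U = -77871 (U = -99704 + 21833 = -77871)
H = 21713 (H = 21528 + 185 = 21713)
U/H = -77871/21713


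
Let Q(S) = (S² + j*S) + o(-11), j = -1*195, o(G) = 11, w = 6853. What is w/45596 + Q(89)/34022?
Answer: -98249171/775633556 ≈ -0.12667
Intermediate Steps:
j = -195
Q(S) = 11 + S² - 195*S (Q(S) = (S² - 195*S) + 11 = 11 + S² - 195*S)
w/45596 + Q(89)/34022 = 6853/45596 + (11 + 89² - 195*89)/34022 = 6853*(1/45596) + (11 + 7921 - 17355)*(1/34022) = 6853/45596 - 9423*1/34022 = 6853/45596 - 9423/34022 = -98249171/775633556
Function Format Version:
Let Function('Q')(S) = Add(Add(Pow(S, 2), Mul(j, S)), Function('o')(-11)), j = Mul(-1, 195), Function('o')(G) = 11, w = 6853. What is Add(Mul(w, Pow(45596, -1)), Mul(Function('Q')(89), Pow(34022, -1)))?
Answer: Rational(-98249171, 775633556) ≈ -0.12667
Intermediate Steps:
j = -195
Function('Q')(S) = Add(11, Pow(S, 2), Mul(-195, S)) (Function('Q')(S) = Add(Add(Pow(S, 2), Mul(-195, S)), 11) = Add(11, Pow(S, 2), Mul(-195, S)))
Add(Mul(w, Pow(45596, -1)), Mul(Function('Q')(89), Pow(34022, -1))) = Add(Mul(6853, Pow(45596, -1)), Mul(Add(11, Pow(89, 2), Mul(-195, 89)), Pow(34022, -1))) = Add(Mul(6853, Rational(1, 45596)), Mul(Add(11, 7921, -17355), Rational(1, 34022))) = Add(Rational(6853, 45596), Mul(-9423, Rational(1, 34022))) = Add(Rational(6853, 45596), Rational(-9423, 34022)) = Rational(-98249171, 775633556)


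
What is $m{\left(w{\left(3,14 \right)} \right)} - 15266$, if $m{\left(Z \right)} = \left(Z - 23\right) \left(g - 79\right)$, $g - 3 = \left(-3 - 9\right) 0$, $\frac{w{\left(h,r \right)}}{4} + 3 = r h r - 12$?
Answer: $-187710$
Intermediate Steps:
$w{\left(h,r \right)} = -60 + 4 h r^{2}$ ($w{\left(h,r \right)} = -12 + 4 \left(r h r - 12\right) = -12 + 4 \left(h r r - 12\right) = -12 + 4 \left(h r^{2} - 12\right) = -12 + 4 \left(-12 + h r^{2}\right) = -12 + \left(-48 + 4 h r^{2}\right) = -60 + 4 h r^{2}$)
$g = 3$ ($g = 3 + \left(-3 - 9\right) 0 = 3 - 0 = 3 + 0 = 3$)
$m{\left(Z \right)} = 1748 - 76 Z$ ($m{\left(Z \right)} = \left(Z - 23\right) \left(3 - 79\right) = \left(-23 + Z\right) \left(-76\right) = 1748 - 76 Z$)
$m{\left(w{\left(3,14 \right)} \right)} - 15266 = \left(1748 - 76 \left(-60 + 4 \cdot 3 \cdot 14^{2}\right)\right) - 15266 = \left(1748 - 76 \left(-60 + 4 \cdot 3 \cdot 196\right)\right) - 15266 = \left(1748 - 76 \left(-60 + 2352\right)\right) - 15266 = \left(1748 - 174192\right) - 15266 = -172444 - 15266 = -187710$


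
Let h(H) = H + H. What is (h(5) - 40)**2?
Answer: 900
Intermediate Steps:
h(H) = 2*H
(h(5) - 40)**2 = (2*5 - 40)**2 = (10 - 40)**2 = (-30)**2 = 900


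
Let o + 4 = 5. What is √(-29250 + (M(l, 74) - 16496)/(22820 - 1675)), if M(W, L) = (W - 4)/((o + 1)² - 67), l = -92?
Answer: I*√5767550699314530/444045 ≈ 171.03*I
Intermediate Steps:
o = 1 (o = -4 + 5 = 1)
M(W, L) = 4/63 - W/63 (M(W, L) = (W - 4)/((1 + 1)² - 67) = (-4 + W)/(2² - 67) = (-4 + W)/(4 - 67) = (-4 + W)/(-63) = (-4 + W)*(-1/63) = 4/63 - W/63)
√(-29250 + (M(l, 74) - 16496)/(22820 - 1675)) = √(-29250 + ((4/63 - 1/63*(-92)) - 16496)/(22820 - 1675)) = √(-29250 + ((4/63 + 92/63) - 16496)/21145) = √(-29250 + (32/21 - 16496)*(1/21145)) = √(-29250 - 346384/21*1/21145) = √(-29250 - 346384/444045) = √(-12988662634/444045) = I*√5767550699314530/444045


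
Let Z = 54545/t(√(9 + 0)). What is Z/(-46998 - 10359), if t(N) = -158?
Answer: 54545/9062406 ≈ 0.0060188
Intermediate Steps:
Z = -54545/158 (Z = 54545/(-158) = 54545*(-1/158) = -54545/158 ≈ -345.22)
Z/(-46998 - 10359) = -54545/(158*(-46998 - 10359)) = -54545/158/(-57357) = -54545/158*(-1/57357) = 54545/9062406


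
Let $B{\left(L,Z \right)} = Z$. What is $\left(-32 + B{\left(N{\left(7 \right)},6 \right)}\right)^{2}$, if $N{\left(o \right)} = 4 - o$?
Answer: $676$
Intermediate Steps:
$\left(-32 + B{\left(N{\left(7 \right)},6 \right)}\right)^{2} = \left(-32 + 6\right)^{2} = \left(-26\right)^{2} = 676$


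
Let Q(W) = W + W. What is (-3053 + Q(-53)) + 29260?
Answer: 26101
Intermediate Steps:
Q(W) = 2*W
(-3053 + Q(-53)) + 29260 = (-3053 + 2*(-53)) + 29260 = (-3053 - 106) + 29260 = -3159 + 29260 = 26101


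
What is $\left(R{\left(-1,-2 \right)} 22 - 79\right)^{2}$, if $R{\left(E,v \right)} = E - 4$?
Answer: $35721$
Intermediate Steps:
$R{\left(E,v \right)} = -4 + E$ ($R{\left(E,v \right)} = E - 4 = -4 + E$)
$\left(R{\left(-1,-2 \right)} 22 - 79\right)^{2} = \left(\left(-4 - 1\right) 22 - 79\right)^{2} = \left(\left(-5\right) 22 - 79\right)^{2} = \left(-110 - 79\right)^{2} = \left(-189\right)^{2} = 35721$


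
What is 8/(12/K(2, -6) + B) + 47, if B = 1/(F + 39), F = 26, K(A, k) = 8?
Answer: 10299/197 ≈ 52.279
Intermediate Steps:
B = 1/65 (B = 1/(26 + 39) = 1/65 ≈ 0.015385)
8/(12/K(2, -6) + B) + 47 = 8/(12/8 + 1/65) + 47 = 8/(12*(1/8) + 1/65) + 47 = 8/(3/2 + 1/65) + 47 = 8/(197/130) + 47 = (130/197)*8 + 47 = 1040/197 + 47 = 10299/197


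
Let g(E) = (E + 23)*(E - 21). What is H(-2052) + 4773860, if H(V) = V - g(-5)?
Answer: 4772276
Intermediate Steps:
g(E) = (-21 + E)*(23 + E) (g(E) = (23 + E)*(-21 + E) = (-21 + E)*(23 + E))
H(V) = 468 + V (H(V) = V - (-483 + (-5)**2 + 2*(-5)) = V - (-483 + 25 - 10) = V - 1*(-468) = V + 468 = 468 + V)
H(-2052) + 4773860 = (468 - 2052) + 4773860 = -1584 + 4773860 = 4772276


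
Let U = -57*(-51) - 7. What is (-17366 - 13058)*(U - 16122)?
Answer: 402266128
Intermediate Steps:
U = 2900 (U = 2907 - 7 = 2900)
(-17366 - 13058)*(U - 16122) = (-17366 - 13058)*(2900 - 16122) = -30424*(-13222) = 402266128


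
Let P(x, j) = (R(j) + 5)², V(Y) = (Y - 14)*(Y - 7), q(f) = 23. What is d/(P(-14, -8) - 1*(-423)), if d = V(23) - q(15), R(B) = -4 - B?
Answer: 121/504 ≈ 0.24008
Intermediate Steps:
V(Y) = (-14 + Y)*(-7 + Y)
d = 121 (d = (98 + 23² - 21*23) - 1*23 = (98 + 529 - 483) - 23 = 144 - 23 = 121)
P(x, j) = (1 - j)² (P(x, j) = ((-4 - j) + 5)² = (1 - j)²)
d/(P(-14, -8) - 1*(-423)) = 121/((-1 - 8)² - 1*(-423)) = 121/((-9)² + 423) = 121/(81 + 423) = 121/504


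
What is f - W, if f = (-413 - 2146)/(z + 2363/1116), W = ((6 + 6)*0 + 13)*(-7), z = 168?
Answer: 14420597/189851 ≈ 75.957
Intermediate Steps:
W = -91 (W = (12*0 + 13)*(-7) = (0 + 13)*(-7) = 13*(-7) = -91)
f = -2855844/189851 (f = (-413 - 2146)/(168 + 2363/1116) = -2559/(168 + 2363*(1/1116)) = -2559/(168 + 2363/1116) = -2559/189851/1116 = -2559*1116/189851 = -2855844/189851 ≈ -15.043)
f - W = -2855844/189851 - 1*(-91) = -2855844/189851 + 91 = 14420597/189851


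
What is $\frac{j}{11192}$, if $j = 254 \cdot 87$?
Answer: $\frac{11049}{5596} \approx 1.9744$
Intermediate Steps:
$j = 22098$
$\frac{j}{11192} = \frac{22098}{11192} = 22098 \cdot \frac{1}{11192} = \frac{11049}{5596}$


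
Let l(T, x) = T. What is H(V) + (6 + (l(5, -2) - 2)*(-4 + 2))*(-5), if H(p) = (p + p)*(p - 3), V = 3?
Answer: 0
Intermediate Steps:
H(p) = 2*p*(-3 + p) (H(p) = (2*p)*(-3 + p) = 2*p*(-3 + p))
H(V) + (6 + (l(5, -2) - 2)*(-4 + 2))*(-5) = 2*3*(-3 + 3) + (6 + (5 - 2)*(-4 + 2))*(-5) = 2*3*0 + (6 + 3*(-2))*(-5) = 0 + (6 - 6)*(-5) = 0 + 0*(-5) = 0 + 0 = 0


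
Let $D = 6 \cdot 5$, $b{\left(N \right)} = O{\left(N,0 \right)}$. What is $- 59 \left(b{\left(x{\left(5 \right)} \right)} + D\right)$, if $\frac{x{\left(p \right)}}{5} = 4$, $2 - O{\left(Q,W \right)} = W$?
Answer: $-1888$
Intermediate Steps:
$O{\left(Q,W \right)} = 2 - W$
$x{\left(p \right)} = 20$ ($x{\left(p \right)} = 5 \cdot 4 = 20$)
$b{\left(N \right)} = 2$ ($b{\left(N \right)} = 2 - 0 = 2 + 0 = 2$)
$D = 30$
$- 59 \left(b{\left(x{\left(5 \right)} \right)} + D\right) = - 59 \left(2 + 30\right) = \left(-59\right) 32 = -1888$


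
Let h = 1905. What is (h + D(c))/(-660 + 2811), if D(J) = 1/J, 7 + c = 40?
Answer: 62866/70983 ≈ 0.88565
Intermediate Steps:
c = 33 (c = -7 + 40 = 33)
(h + D(c))/(-660 + 2811) = (1905 + 1/33)/(-660 + 2811) = (1905 + 1/33)/2151 = (62866/33)*(1/2151) = 62866/70983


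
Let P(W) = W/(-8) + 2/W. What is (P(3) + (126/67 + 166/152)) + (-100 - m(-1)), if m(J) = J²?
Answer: -2986019/30552 ≈ -97.736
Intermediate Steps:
P(W) = 2/W - W/8 (P(W) = W*(-⅛) + 2/W = -W/8 + 2/W = 2/W - W/8)
(P(3) + (126/67 + 166/152)) + (-100 - m(-1)) = ((2/3 - ⅛*3) + (126/67 + 166/152)) + (-100 - 1*(-1)²) = ((2*(⅓) - 3/8) + (126*(1/67) + 166*(1/152))) + (-100 - 1*1) = ((⅔ - 3/8) + (126/67 + 83/76)) + (-100 - 1) = (7/24 + 15137/5092) - 101 = 99733/30552 - 101 = -2986019/30552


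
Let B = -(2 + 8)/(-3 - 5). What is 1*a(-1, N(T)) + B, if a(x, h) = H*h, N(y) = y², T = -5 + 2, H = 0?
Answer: 5/4 ≈ 1.2500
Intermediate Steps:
T = -3
a(x, h) = 0 (a(x, h) = 0*h = 0)
B = 5/4 (B = -10/(-8) = -10*(-1)/8 = -1*(-5/4) = 5/4 ≈ 1.2500)
1*a(-1, N(T)) + B = 1*0 + 5/4 = 0 + 5/4 = 5/4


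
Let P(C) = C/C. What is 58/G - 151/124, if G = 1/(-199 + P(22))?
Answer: -1424167/124 ≈ -11485.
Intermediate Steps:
P(C) = 1
G = -1/198 (G = 1/(-199 + 1) = 1/(-198) = -1/198 ≈ -0.0050505)
58/G - 151/124 = 58/(-1/198) - 151/124 = 58*(-198) - 151*1/124 = -11484 - 151/124 = -1424167/124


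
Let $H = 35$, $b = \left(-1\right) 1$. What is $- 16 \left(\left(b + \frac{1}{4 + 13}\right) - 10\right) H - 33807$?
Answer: $- \frac{470559}{17} \approx -27680.0$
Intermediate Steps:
$b = -1$
$- 16 \left(\left(b + \frac{1}{4 + 13}\right) - 10\right) H - 33807 = - 16 \left(\left(-1 + \frac{1}{4 + 13}\right) - 10\right) 35 - 33807 = - 16 \left(\left(-1 + \frac{1}{17}\right) - 10\right) 35 - 33807 = - 16 \left(- \frac{16}{17} - 10\right) 35 - 33807 = \left(-16\right) \left(- \frac{186}{17}\right) 35 - 33807 = \frac{2976}{17} \cdot 35 - 33807 = \frac{104160}{17} - 33807 = - \frac{470559}{17}$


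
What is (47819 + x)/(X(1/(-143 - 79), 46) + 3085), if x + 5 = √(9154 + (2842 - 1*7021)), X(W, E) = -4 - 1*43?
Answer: 23907/1519 + 5*√199/3038 ≈ 15.762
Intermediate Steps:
X(W, E) = -47 (X(W, E) = -4 - 43 = -47)
x = -5 + 5*√199 (x = -5 + √(9154 + (2842 - 1*7021)) = -5 + √(9154 + (2842 - 7021)) = -5 + √(9154 - 4179) = -5 + √4975 = -5 + 5*√199 ≈ 65.534)
(47819 + x)/(X(1/(-143 - 79), 46) + 3085) = (47819 + (-5 + 5*√199))/(-47 + 3085) = (47814 + 5*√199)/3038 = (47814 + 5*√199)*(1/3038) = 23907/1519 + 5*√199/3038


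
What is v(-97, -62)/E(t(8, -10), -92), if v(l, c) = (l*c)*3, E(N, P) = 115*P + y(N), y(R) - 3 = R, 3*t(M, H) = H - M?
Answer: -18042/10583 ≈ -1.7048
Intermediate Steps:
t(M, H) = -M/3 + H/3 (t(M, H) = (H - M)/3 = -M/3 + H/3)
y(R) = 3 + R
E(N, P) = 3 + N + 115*P (E(N, P) = 115*P + (3 + N) = 3 + N + 115*P)
v(l, c) = 3*c*l (v(l, c) = (c*l)*3 = 3*c*l)
v(-97, -62)/E(t(8, -10), -92) = (3*(-62)*(-97))/(3 + (-1/3*8 + (1/3)*(-10)) + 115*(-92)) = 18042/(3 + (-8/3 - 10/3) - 10580) = 18042/(3 - 6 - 10580) = 18042/(-10583) = 18042*(-1/10583) = -18042/10583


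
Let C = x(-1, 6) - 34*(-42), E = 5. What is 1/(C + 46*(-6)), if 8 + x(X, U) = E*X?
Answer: 1/1139 ≈ 0.00087796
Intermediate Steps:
x(X, U) = -8 + 5*X
C = 1415 (C = (-8 + 5*(-1)) - 34*(-42) = (-8 - 5) + 1428 = -13 + 1428 = 1415)
1/(C + 46*(-6)) = 1/(1415 + 46*(-6)) = 1/(1415 - 276) = 1/1139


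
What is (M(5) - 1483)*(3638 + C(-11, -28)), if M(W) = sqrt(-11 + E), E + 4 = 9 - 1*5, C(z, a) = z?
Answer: -5378841 + 3627*I*sqrt(11) ≈ -5.3788e+6 + 12029.0*I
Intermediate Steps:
E = 0 (E = -4 + (9 - 1*5) = -4 + (9 - 5) = -4 + 4 = 0)
M(W) = I*sqrt(11) (M(W) = sqrt(-11 + 0) = sqrt(-11) = I*sqrt(11))
(M(5) - 1483)*(3638 + C(-11, -28)) = (I*sqrt(11) - 1483)*(3638 - 11) = (-1483 + I*sqrt(11))*3627 = -5378841 + 3627*I*sqrt(11)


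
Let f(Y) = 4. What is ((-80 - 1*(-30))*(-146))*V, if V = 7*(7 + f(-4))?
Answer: 562100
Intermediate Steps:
V = 77 (V = 7*(7 + 4) = 7*11 = 77)
((-80 - 1*(-30))*(-146))*V = ((-80 - 1*(-30))*(-146))*77 = ((-80 + 30)*(-146))*77 = -50*(-146)*77 = 7300*77 = 562100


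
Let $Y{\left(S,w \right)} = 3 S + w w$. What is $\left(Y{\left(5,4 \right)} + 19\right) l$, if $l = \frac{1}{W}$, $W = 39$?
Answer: $\frac{50}{39} \approx 1.2821$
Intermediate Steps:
$Y{\left(S,w \right)} = w^{2} + 3 S$ ($Y{\left(S,w \right)} = 3 S + w^{2} = w^{2} + 3 S$)
$l = \frac{1}{39} \approx 0.025641$
$\left(Y{\left(5,4 \right)} + 19\right) l = \left(\left(4^{2} + 3 \cdot 5\right) + 19\right) \frac{1}{39} = \left(\left(16 + 15\right) + 19\right) \frac{1}{39} = \left(31 + 19\right) \frac{1}{39} = 50 \cdot \frac{1}{39} = \frac{50}{39}$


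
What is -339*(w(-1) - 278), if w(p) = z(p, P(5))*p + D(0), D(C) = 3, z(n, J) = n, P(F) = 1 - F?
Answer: 92886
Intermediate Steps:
w(p) = 3 + p**2 (w(p) = p*p + 3 = p**2 + 3 = 3 + p**2)
-339*(w(-1) - 278) = -339*((3 + (-1)**2) - 278) = -339*((3 + 1) - 278) = -339*(4 - 278) = -339*(-274) = 92886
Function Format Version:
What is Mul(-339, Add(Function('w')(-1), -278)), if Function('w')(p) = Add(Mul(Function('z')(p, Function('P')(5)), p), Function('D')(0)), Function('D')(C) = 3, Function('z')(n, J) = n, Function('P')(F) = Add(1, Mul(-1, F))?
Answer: 92886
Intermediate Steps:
Function('w')(p) = Add(3, Pow(p, 2)) (Function('w')(p) = Add(Mul(p, p), 3) = Add(Pow(p, 2), 3) = Add(3, Pow(p, 2)))
Mul(-339, Add(Function('w')(-1), -278)) = Mul(-339, Add(Add(3, Pow(-1, 2)), -278)) = Mul(-339, Add(Add(3, 1), -278)) = Mul(-339, Add(4, -278)) = Mul(-339, -274) = 92886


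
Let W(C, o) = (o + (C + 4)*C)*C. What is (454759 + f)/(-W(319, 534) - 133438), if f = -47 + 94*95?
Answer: -463642/33172587 ≈ -0.013977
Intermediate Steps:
f = 8883 (f = -47 + 8930 = 8883)
W(C, o) = C*(o + C*(4 + C)) (W(C, o) = (o + (4 + C)*C)*C = (o + C*(4 + C))*C = C*(o + C*(4 + C)))
(454759 + f)/(-W(319, 534) - 133438) = (454759 + 8883)/(-319*(534 + 319² + 4*319) - 133438) = 463642/(-319*(534 + 101761 + 1276) - 133438) = 463642/(-319*103571 - 133438) = 463642/(-1*33039149 - 133438) = 463642/(-33039149 - 133438) = 463642/(-33172587) = 463642*(-1/33172587) = -463642/33172587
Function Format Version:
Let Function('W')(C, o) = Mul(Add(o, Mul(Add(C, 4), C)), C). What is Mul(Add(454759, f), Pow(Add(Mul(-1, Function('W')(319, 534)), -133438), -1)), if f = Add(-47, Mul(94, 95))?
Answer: Rational(-463642, 33172587) ≈ -0.013977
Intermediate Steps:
f = 8883 (f = Add(-47, 8930) = 8883)
Function('W')(C, o) = Mul(C, Add(o, Mul(C, Add(4, C)))) (Function('W')(C, o) = Mul(Add(o, Mul(Add(4, C), C)), C) = Mul(Add(o, Mul(C, Add(4, C))), C) = Mul(C, Add(o, Mul(C, Add(4, C)))))
Mul(Add(454759, f), Pow(Add(Mul(-1, Function('W')(319, 534)), -133438), -1)) = Mul(Add(454759, 8883), Pow(Add(Mul(-1, Mul(319, Add(534, Pow(319, 2), Mul(4, 319)))), -133438), -1)) = Mul(463642, Pow(Add(Mul(-1, Mul(319, Add(534, 101761, 1276))), -133438), -1)) = Mul(463642, Pow(Add(Mul(-1, Mul(319, 103571)), -133438), -1)) = Mul(463642, Pow(Add(Mul(-1, 33039149), -133438), -1)) = Mul(463642, Pow(Add(-33039149, -133438), -1)) = Mul(463642, Pow(-33172587, -1)) = Mul(463642, Rational(-1, 33172587)) = Rational(-463642, 33172587)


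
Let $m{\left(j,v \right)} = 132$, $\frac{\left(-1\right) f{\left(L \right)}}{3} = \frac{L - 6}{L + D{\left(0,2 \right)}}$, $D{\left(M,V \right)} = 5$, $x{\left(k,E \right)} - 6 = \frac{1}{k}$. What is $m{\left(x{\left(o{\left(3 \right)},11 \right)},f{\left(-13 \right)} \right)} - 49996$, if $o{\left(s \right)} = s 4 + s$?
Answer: $-49864$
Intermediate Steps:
$o{\left(s \right)} = 5 s$ ($o{\left(s \right)} = 4 s + s = 5 s$)
$x{\left(k,E \right)} = 6 + \frac{1}{k}$
$f{\left(L \right)} = - \frac{3 \left(-6 + L\right)}{5 + L}$ ($f{\left(L \right)} = - 3 \frac{L - 6}{L + 5} = - 3 \frac{-6 + L}{5 + L} = - \frac{3 \left(-6 + L\right)}{5 + L}$)
$m{\left(x{\left(o{\left(3 \right)},11 \right)},f{\left(-13 \right)} \right)} - 49996 = 132 - 49996 = -49864$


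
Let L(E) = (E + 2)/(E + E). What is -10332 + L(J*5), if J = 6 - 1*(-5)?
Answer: -1136463/110 ≈ -10331.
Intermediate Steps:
J = 11 (J = 6 + 5 = 11)
L(E) = (2 + E)/(2*E) (L(E) = (2 + E)/((2*E)) = (2 + E)*(1/(2*E)) = (2 + E)/(2*E))
-10332 + L(J*5) = -10332 + (2 + 11*5)/(2*((11*5))) = -10332 + (1/2)*(2 + 55)/55 = -10332 + (1/2)*(1/55)*57 = -10332 + 57/110 = -1136463/110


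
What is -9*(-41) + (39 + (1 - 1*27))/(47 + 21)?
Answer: 25105/68 ≈ 369.19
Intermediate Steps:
-9*(-41) + (39 + (1 - 1*27))/(47 + 21) = 369 + (39 + (1 - 27))/68 = 369 + (39 - 26)*(1/68) = 369 + 13*(1/68) = 369 + 13/68 = 25105/68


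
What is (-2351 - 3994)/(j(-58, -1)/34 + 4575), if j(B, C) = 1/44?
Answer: -9492120/6844201 ≈ -1.3869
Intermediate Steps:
j(B, C) = 1/44
(-2351 - 3994)/(j(-58, -1)/34 + 4575) = (-2351 - 3994)/((1/44)/34 + 4575) = -6345/((1/44)*(1/34) + 4575) = -6345/(1/1496 + 4575) = -6345/6844201/1496 = -6345*1496/6844201 = -9492120/6844201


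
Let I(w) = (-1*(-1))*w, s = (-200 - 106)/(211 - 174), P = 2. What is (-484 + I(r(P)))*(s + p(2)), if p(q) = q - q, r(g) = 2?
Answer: 147492/37 ≈ 3986.3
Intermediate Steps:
s = -306/37 ≈ -8.2703
I(w) = w (I(w) = 1*w = w)
p(q) = 0
(-484 + I(r(P)))*(s + p(2)) = (-484 + 2)*(-306/37 + 0) = -482*(-306/37) = 147492/37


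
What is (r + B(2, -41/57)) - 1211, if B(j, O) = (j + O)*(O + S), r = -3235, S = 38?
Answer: -14289929/3249 ≈ -4398.3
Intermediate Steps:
B(j, O) = (38 + O)*(O + j) (B(j, O) = (j + O)*(O + 38) = (O + j)*(38 + O) = (38 + O)*(O + j))
(r + B(2, -41/57)) - 1211 = (-3235 + ((-41/57)² + 38*(-41/57) + 38*2 - 41/57*2)) - 1211 = (-3235 + ((-41*1/57)² + 38*(-41*1/57) + 76 - 41*1/57*2)) - 1211 = (-3235 + ((-41/57)² + 38*(-41/57) + 76 - 41/57*2)) - 1211 = (-3235 + (1681/3249 - 82/3 + 76 - 82/57)) - 1211 = (-3235 + 155125/3249) - 1211 = -10355390/3249 - 1211 = -14289929/3249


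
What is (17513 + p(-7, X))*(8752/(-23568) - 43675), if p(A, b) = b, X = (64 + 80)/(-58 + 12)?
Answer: -25908967132594/33879 ≈ -7.6475e+8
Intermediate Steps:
X = -72/23 (X = 144/(-46) = 144*(-1/46) = -72/23 ≈ -3.1304)
(17513 + p(-7, X))*(8752/(-23568) - 43675) = (17513 - 72/23)*(8752/(-23568) - 43675) = 402727*(8752*(-1/23568) - 43675)/23 = 402727*(-547/1473 - 43675)/23 = (402727/23)*(-64333822/1473) = -25908967132594/33879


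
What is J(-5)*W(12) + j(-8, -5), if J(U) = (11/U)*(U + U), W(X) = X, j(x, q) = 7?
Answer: 271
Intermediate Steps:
J(U) = 22 (J(U) = (11/U)*(2*U) = 22)
J(-5)*W(12) + j(-8, -5) = 22*12 + 7 = 264 + 7 = 271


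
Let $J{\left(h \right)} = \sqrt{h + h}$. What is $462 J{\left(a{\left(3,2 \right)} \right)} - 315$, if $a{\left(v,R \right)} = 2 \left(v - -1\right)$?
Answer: $1533$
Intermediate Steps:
$a{\left(v,R \right)} = 2 + 2 v$ ($a{\left(v,R \right)} = 2 \left(v + 1\right) = 2 \left(1 + v\right) = 2 + 2 v$)
$J{\left(h \right)} = \sqrt{2} \sqrt{h}$ ($J{\left(h \right)} = \sqrt{2 h} = \sqrt{2} \sqrt{h}$)
$462 J{\left(a{\left(3,2 \right)} \right)} - 315 = 462 \sqrt{2} \sqrt{2 + 2 \cdot 3} - 315 = 462 \sqrt{2} \sqrt{2 + 6} - 315 = 462 \sqrt{2} \sqrt{8} - 315 = 462 \sqrt{2} \cdot 2 \sqrt{2} - 315 = 462 \cdot 4 - 315 = 1848 - 315 = 1533$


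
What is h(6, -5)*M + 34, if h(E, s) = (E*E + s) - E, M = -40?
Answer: -966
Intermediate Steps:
h(E, s) = s + E**2 - E (h(E, s) = (E**2 + s) - E = (s + E**2) - E = s + E**2 - E)
h(6, -5)*M + 34 = (-5 + 6**2 - 1*6)*(-40) + 34 = (-5 + 36 - 6)*(-40) + 34 = 25*(-40) + 34 = -1000 + 34 = -966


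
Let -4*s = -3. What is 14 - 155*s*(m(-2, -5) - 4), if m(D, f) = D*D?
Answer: 14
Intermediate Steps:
s = ¾ (s = -¼*(-3) = ¾ ≈ 0.75000)
m(D, f) = D²
14 - 155*s*(m(-2, -5) - 4) = 14 - 465*((-2)² - 4)/4 = 14 - 465*(4 - 4)/4 = 14 - 465*0/4 = 14 - 155*0 = 14 + 0 = 14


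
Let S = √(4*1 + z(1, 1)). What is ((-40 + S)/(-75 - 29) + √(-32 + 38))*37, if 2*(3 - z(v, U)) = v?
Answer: 185/13 + 37*√6 - 37*√26/208 ≈ 103.95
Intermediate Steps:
z(v, U) = 3 - v/2
S = √26/2 (S = √(4*1 + (3 - ½*1)) = √(4 + (3 - ½)) = √(4 + 5/2) = √(13/2) = √26/2 ≈ 2.5495)
((-40 + S)/(-75 - 29) + √(-32 + 38))*37 = ((-40 + √26/2)/(-75 - 29) + √(-32 + 38))*37 = ((-40 + √26/2)/(-104) + √6)*37 = ((-40 + √26/2)*(-1/104) + √6)*37 = ((5/13 - √26/208) + √6)*37 = (5/13 + √6 - √26/208)*37 = 185/13 + 37*√6 - 37*√26/208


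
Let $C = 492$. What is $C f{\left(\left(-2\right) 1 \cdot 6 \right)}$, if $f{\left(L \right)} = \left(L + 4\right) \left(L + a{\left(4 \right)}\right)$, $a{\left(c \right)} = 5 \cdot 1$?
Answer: $27552$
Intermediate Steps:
$a{\left(c \right)} = 5$
$f{\left(L \right)} = \left(4 + L\right) \left(5 + L\right)$ ($f{\left(L \right)} = \left(L + 4\right) \left(L + 5\right) = \left(4 + L\right) \left(5 + L\right)$)
$C f{\left(\left(-2\right) 1 \cdot 6 \right)} = 492 \left(20 + \left(\left(-2\right) 1 \cdot 6\right)^{2} + 9 \left(-2\right) 1 \cdot 6\right) = 492 \left(20 + \left(\left(-2\right) 6\right)^{2} + 9 \left(\left(-2\right) 6\right)\right) = 492 \left(20 + \left(-12\right)^{2} + 9 \left(-12\right)\right) = 492 \left(20 + 144 - 108\right) = 492 \cdot 56 = 27552$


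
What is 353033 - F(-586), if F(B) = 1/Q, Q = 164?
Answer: 57897411/164 ≈ 3.5303e+5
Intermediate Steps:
F(B) = 1/164
353033 - F(-586) = 353033 - 1*1/164 = 353033 - 1/164 = 57897411/164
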